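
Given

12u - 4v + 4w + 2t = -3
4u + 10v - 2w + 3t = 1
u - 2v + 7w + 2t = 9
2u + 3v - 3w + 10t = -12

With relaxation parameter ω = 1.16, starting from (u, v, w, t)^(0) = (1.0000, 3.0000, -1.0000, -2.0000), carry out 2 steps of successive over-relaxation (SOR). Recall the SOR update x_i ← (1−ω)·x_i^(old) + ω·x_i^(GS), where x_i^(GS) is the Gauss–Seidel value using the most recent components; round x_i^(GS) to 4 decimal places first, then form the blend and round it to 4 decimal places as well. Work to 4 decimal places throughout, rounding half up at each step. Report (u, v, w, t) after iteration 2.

Iteration 1:
  u: GS value = (-3 - (-4)·3.0000 - (4)·-1.0000 - (2)·-2.0000) / (12) = 1.4167;  u ← (1−ω)·1.0000 + ω·1.4167 = 1.4834
  v: GS value = (1 - (4)·1.4834 - (-2)·-1.0000 - (3)·-2.0000) / (10) = -0.0934;  v ← (1−ω)·3.0000 + ω·-0.0934 = -0.5883
  w: GS value = (9 - (1)·1.4834 - (-2)·-0.5883 - (2)·-2.0000) / (7) = 1.4771;  w ← (1−ω)·-1.0000 + ω·1.4771 = 1.8734
  t: GS value = (-12 - (2)·1.4834 - (3)·-0.5883 - (-3)·1.8734) / (10) = -0.7582;  t ← (1−ω)·-2.0000 + ω·-0.7582 = -0.5595
Iteration 2:
  u: GS value = (-3 - (-4)·-0.5883 - (4)·1.8734 - (2)·-0.5595) / (12) = -0.9773;  u ← (1−ω)·1.4834 + ω·-0.9773 = -1.3710
  v: GS value = (1 - (4)·-1.3710 - (-2)·1.8734 - (3)·-0.5595) / (10) = 1.1909;  v ← (1−ω)·-0.5883 + ω·1.1909 = 1.4756
  w: GS value = (9 - (1)·-1.3710 - (-2)·1.4756 - (2)·-0.5595) / (7) = 2.0630;  w ← (1−ω)·1.8734 + ω·2.0630 = 2.0933
  t: GS value = (-12 - (2)·-1.3710 - (3)·1.4756 - (-3)·2.0933) / (10) = -0.7405;  t ← (1−ω)·-0.5595 + ω·-0.7405 = -0.7695

(-1.3710, 1.4756, 2.0933, -0.7695)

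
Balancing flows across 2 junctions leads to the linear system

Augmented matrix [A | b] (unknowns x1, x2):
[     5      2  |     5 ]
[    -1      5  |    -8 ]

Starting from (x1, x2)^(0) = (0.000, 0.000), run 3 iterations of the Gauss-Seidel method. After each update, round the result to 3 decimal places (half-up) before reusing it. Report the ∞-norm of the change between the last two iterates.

0.045

Iteration 1:
  x1 = (5 - (2)·0.000) / (5) = 1.000
  x2 = (-8 - (-1)·1.000) / (5) = -1.400
Iteration 2:
  x1 = (5 - (2)·-1.400) / (5) = 1.560
  x2 = (-8 - (-1)·1.560) / (5) = -1.288
Iteration 3:
  x1 = (5 - (2)·-1.288) / (5) = 1.515
  x2 = (-8 - (-1)·1.515) / (5) = -1.297
Change: (-0.045, -0.009) → max |·| = 0.045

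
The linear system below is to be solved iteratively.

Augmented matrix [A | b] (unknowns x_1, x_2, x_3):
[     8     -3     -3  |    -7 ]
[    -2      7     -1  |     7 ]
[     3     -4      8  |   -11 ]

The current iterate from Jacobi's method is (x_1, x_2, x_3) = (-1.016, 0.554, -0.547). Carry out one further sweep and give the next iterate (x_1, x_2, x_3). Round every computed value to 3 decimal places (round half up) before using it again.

(-0.872, 0.632, -0.717)

One sweep:
  x_1 = (-7 - (-3)·0.554 - (-3)·-0.547) / (8) = -0.872
  x_2 = (7 - (-2)·-1.016 - (-1)·-0.547) / (7) = 0.632
  x_3 = (-11 - (3)·-1.016 - (-4)·0.554) / (8) = -0.717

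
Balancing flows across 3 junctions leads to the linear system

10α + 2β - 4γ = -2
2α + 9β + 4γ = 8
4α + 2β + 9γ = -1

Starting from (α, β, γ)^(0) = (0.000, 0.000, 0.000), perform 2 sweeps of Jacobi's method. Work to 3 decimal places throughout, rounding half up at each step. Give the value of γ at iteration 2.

Iteration 1:
  α = (-2 - (2)·0.000 - (-4)·0.000) / (10) = -0.200
  β = (8 - (2)·0.000 - (4)·0.000) / (9) = 0.889
  γ = (-1 - (4)·0.000 - (2)·0.000) / (9) = -0.111
Iteration 2:
  α = (-2 - (2)·0.889 - (-4)·-0.111) / (10) = -0.422
  β = (8 - (2)·-0.200 - (4)·-0.111) / (9) = 0.983
  γ = (-1 - (4)·-0.200 - (2)·0.889) / (9) = -0.220

-0.220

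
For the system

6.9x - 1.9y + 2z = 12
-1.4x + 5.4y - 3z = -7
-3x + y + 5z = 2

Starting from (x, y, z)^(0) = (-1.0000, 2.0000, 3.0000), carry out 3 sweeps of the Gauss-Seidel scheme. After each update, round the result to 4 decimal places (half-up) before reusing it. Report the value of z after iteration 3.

1.1880

Iteration 1:
  x = (12 - (-1.9)·2.0000 - (2)·3.0000) / (6.9) = 1.4203
  y = (-7 - (-1.4)·1.4203 - (-3)·3.0000) / (5.4) = 0.7386
  z = (2 - (-3)·1.4203 - (1)·0.7386) / (5) = 1.1045
Iteration 2:
  x = (12 - (-1.9)·0.7386 - (2)·1.1045) / (6.9) = 1.6224
  y = (-7 - (-1.4)·1.6224 - (-3)·1.1045) / (5.4) = -0.2621
  z = (2 - (-3)·1.6224 - (1)·-0.2621) / (5) = 1.4259
Iteration 3:
  x = (12 - (-1.9)·-0.2621 - (2)·1.4259) / (6.9) = 1.2537
  y = (-7 - (-1.4)·1.2537 - (-3)·1.4259) / (5.4) = -0.1791
  z = (2 - (-3)·1.2537 - (1)·-0.1791) / (5) = 1.1880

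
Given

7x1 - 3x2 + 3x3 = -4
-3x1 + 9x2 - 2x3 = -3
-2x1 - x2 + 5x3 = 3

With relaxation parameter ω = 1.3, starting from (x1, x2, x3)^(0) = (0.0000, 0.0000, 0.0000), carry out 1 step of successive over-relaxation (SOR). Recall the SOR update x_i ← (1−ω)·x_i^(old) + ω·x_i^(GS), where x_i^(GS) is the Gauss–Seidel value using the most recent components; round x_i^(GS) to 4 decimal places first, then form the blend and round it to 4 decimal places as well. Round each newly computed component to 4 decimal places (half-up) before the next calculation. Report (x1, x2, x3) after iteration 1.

(-0.7428, -0.7552, 0.1973)

Iteration 1:
  x1: GS value = (-4 - (-3)·0.0000 - (3)·0.0000) / (7) = -0.5714;  x1 ← (1−ω)·0.0000 + ω·-0.5714 = -0.7428
  x2: GS value = (-3 - (-3)·-0.7428 - (-2)·0.0000) / (9) = -0.5809;  x2 ← (1−ω)·0.0000 + ω·-0.5809 = -0.7552
  x3: GS value = (3 - (-2)·-0.7428 - (-1)·-0.7552) / (5) = 0.1518;  x3 ← (1−ω)·0.0000 + ω·0.1518 = 0.1973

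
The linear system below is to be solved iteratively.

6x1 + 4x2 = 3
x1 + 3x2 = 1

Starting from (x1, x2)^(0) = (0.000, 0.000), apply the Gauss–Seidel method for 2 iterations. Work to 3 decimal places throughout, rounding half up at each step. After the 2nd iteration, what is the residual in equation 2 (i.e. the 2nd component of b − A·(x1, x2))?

Iteration 1:
  x1 = (3 - (4)·0.000) / (6) = 0.500
  x2 = (1 - (1)·0.500) / (3) = 0.167
Iteration 2:
  x1 = (3 - (4)·0.167) / (6) = 0.389
  x2 = (1 - (1)·0.389) / (3) = 0.204
Residual b − A·x = (-0.150, -0.001)

-0.001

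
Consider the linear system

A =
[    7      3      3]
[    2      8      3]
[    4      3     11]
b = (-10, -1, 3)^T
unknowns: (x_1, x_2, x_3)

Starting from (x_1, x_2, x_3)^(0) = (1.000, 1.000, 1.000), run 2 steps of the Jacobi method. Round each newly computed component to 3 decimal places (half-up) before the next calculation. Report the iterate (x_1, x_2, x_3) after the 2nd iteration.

Iteration 1:
  x_1 = (-10 - (3)·1.000 - (3)·1.000) / (7) = -2.286
  x_2 = (-1 - (2)·1.000 - (3)·1.000) / (8) = -0.750
  x_3 = (3 - (4)·1.000 - (3)·1.000) / (11) = -0.364
Iteration 2:
  x_1 = (-10 - (3)·-0.750 - (3)·-0.364) / (7) = -0.951
  x_2 = (-1 - (2)·-2.286 - (3)·-0.364) / (8) = 0.583
  x_3 = (3 - (4)·-2.286 - (3)·-0.750) / (11) = 1.309

(-0.951, 0.583, 1.309)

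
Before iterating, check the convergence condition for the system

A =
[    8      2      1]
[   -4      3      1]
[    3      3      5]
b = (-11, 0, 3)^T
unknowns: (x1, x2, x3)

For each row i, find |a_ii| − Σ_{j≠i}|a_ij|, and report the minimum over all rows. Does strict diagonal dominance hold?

-2

row 1: |8| − (2+1) = 5
row 2: |3| − (4+1) = -2
row 3: |5| − (3+3) = -1
minimum over rows = -2 → not strictly diagonally dominant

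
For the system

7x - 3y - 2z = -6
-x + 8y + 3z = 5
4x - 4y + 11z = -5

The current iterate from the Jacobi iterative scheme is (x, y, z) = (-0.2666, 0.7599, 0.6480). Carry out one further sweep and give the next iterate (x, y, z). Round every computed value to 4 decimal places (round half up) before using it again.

One sweep:
  x = (-6 - (-3)·0.7599 - (-2)·0.6480) / (7) = -0.3463
  y = (5 - (-1)·-0.2666 - (3)·0.6480) / (8) = 0.3487
  z = (-5 - (4)·-0.2666 - (-4)·0.7599) / (11) = -0.0813

(-0.3463, 0.3487, -0.0813)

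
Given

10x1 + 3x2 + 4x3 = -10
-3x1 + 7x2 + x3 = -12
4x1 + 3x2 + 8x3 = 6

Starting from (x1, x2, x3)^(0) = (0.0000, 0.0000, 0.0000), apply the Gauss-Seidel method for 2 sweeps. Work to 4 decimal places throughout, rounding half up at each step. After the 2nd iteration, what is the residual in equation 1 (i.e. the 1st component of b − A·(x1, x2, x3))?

Iteration 1:
  x1 = (-10 - (3)·0.0000 - (4)·0.0000) / (10) = -1.0000
  x2 = (-12 - (-3)·-1.0000 - (1)·0.0000) / (7) = -2.1429
  x3 = (6 - (4)·-1.0000 - (3)·-2.1429) / (8) = 2.0536
Iteration 2:
  x1 = (-10 - (3)·-2.1429 - (4)·2.0536) / (10) = -1.1786
  x2 = (-12 - (-3)·-1.1786 - (1)·2.0536) / (7) = -2.5128
  x3 = (6 - (4)·-1.1786 - (3)·-2.5128) / (8) = 2.2816
Residual b − A·x = (0.1980, -0.2278, 0.0000)

0.1980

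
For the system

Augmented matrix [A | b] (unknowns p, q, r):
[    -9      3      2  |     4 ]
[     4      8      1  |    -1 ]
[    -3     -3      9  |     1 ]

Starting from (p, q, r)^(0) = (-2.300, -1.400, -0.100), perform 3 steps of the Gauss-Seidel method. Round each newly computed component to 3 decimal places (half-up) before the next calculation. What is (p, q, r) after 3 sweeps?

(-0.422, 0.084, -0.002)

Iteration 1:
  p = (4 - (3)·-1.400 - (2)·-0.100) / (-9) = -0.933
  q = (-1 - (4)·-0.933 - (1)·-0.100) / (8) = 0.354
  r = (1 - (-3)·-0.933 - (-3)·0.354) / (9) = -0.082
Iteration 2:
  p = (4 - (3)·0.354 - (2)·-0.082) / (-9) = -0.345
  q = (-1 - (4)·-0.345 - (1)·-0.082) / (8) = 0.058
  r = (1 - (-3)·-0.345 - (-3)·0.058) / (9) = 0.015
Iteration 3:
  p = (4 - (3)·0.058 - (2)·0.015) / (-9) = -0.422
  q = (-1 - (4)·-0.422 - (1)·0.015) / (8) = 0.084
  r = (1 - (-3)·-0.422 - (-3)·0.084) / (9) = -0.002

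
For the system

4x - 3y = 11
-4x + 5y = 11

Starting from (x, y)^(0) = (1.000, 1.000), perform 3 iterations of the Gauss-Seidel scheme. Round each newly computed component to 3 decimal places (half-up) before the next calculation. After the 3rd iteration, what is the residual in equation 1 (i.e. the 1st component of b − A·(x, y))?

Iteration 1:
  x = (11 - (-3)·1.000) / (4) = 3.500
  y = (11 - (-4)·3.500) / (5) = 5.000
Iteration 2:
  x = (11 - (-3)·5.000) / (4) = 6.500
  y = (11 - (-4)·6.500) / (5) = 7.400
Iteration 3:
  x = (11 - (-3)·7.400) / (4) = 8.300
  y = (11 - (-4)·8.300) / (5) = 8.840
Residual b − A·x = (4.320, 0.000)

4.320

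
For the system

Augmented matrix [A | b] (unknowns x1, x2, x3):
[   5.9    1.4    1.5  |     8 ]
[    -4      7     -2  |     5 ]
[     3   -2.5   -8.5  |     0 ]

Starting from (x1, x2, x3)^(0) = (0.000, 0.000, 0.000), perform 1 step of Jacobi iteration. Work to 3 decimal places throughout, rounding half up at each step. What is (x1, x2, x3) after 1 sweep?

(1.356, 0.714, 0.000)

Iteration 1:
  x1 = (8 - (1.4)·0.000 - (1.5)·0.000) / (5.9) = 1.356
  x2 = (5 - (-4)·0.000 - (-2)·0.000) / (7) = 0.714
  x3 = (0 - (3)·0.000 - (-2.5)·0.000) / (-8.5) = 0.000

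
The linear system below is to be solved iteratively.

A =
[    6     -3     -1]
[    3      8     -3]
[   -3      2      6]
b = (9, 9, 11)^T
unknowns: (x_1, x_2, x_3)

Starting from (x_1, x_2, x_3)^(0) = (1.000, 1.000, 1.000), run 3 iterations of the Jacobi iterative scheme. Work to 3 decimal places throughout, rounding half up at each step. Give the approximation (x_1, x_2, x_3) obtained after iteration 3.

(2.455, 1.180, 2.677)

Iteration 1:
  x_1 = (9 - (-3)·1.000 - (-1)·1.000) / (6) = 2.167
  x_2 = (9 - (3)·1.000 - (-3)·1.000) / (8) = 1.125
  x_3 = (11 - (-3)·1.000 - (2)·1.000) / (6) = 2.000
Iteration 2:
  x_1 = (9 - (-3)·1.125 - (-1)·2.000) / (6) = 2.396
  x_2 = (9 - (3)·2.167 - (-3)·2.000) / (8) = 1.062
  x_3 = (11 - (-3)·2.167 - (2)·1.125) / (6) = 2.542
Iteration 3:
  x_1 = (9 - (-3)·1.062 - (-1)·2.542) / (6) = 2.455
  x_2 = (9 - (3)·2.396 - (-3)·2.542) / (8) = 1.180
  x_3 = (11 - (-3)·2.396 - (2)·1.062) / (6) = 2.677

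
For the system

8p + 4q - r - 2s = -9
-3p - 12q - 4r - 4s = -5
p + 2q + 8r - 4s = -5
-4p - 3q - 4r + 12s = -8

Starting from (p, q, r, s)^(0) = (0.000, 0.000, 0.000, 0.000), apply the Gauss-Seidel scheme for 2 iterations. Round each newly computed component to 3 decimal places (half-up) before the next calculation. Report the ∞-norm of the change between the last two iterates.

0.758

Iteration 1:
  p = (-9 - (4)·0.000 - (-1)·0.000 - (-2)·0.000) / (8) = -1.125
  q = (-5 - (-3)·-1.125 - (-4)·0.000 - (-4)·0.000) / (-12) = 0.698
  r = (-5 - (1)·-1.125 - (2)·0.698 - (-4)·0.000) / (8) = -0.659
  s = (-8 - (-4)·-1.125 - (-3)·0.698 - (-4)·-0.659) / (12) = -1.087
Iteration 2:
  p = (-9 - (4)·0.698 - (-1)·-0.659 - (-2)·-1.087) / (8) = -1.828
  q = (-5 - (-3)·-1.828 - (-4)·-0.659 - (-4)·-1.087) / (-12) = 1.456
  r = (-5 - (1)·-1.828 - (2)·1.456 - (-4)·-1.087) / (8) = -1.304
  s = (-8 - (-4)·-1.828 - (-3)·1.456 - (-4)·-1.304) / (12) = -1.347
Change: (-0.703, 0.758, -0.645, -0.260) → max |·| = 0.758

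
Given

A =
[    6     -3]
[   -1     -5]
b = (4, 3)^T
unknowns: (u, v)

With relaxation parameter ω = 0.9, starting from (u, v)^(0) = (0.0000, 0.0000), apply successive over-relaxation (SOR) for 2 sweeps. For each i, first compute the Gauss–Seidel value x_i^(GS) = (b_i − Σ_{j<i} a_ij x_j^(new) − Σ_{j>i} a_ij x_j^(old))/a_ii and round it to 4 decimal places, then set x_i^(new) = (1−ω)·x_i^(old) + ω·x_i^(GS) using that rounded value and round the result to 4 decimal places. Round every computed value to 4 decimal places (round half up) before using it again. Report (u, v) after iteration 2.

Iteration 1:
  u: GS value = (4 - (-3)·0.0000) / (6) = 0.6667;  u ← (1−ω)·0.0000 + ω·0.6667 = 0.6000
  v: GS value = (3 - (-1)·0.6000) / (-5) = -0.7200;  v ← (1−ω)·0.0000 + ω·-0.7200 = -0.6480
Iteration 2:
  u: GS value = (4 - (-3)·-0.6480) / (6) = 0.3427;  u ← (1−ω)·0.6000 + ω·0.3427 = 0.3684
  v: GS value = (3 - (-1)·0.3684) / (-5) = -0.6737;  v ← (1−ω)·-0.6480 + ω·-0.6737 = -0.6711

(0.3684, -0.6711)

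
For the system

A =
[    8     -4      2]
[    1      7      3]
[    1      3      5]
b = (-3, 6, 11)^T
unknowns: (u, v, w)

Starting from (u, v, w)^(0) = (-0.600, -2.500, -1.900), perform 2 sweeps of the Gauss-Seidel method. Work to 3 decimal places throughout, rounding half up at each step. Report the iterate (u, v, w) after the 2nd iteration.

(0.211, 0.258, 2.003)

Iteration 1:
  u = (-3 - (-4)·-2.500 - (2)·-1.900) / (8) = -1.150
  v = (6 - (1)·-1.150 - (3)·-1.900) / (7) = 1.836
  w = (11 - (1)·-1.150 - (3)·1.836) / (5) = 1.328
Iteration 2:
  u = (-3 - (-4)·1.836 - (2)·1.328) / (8) = 0.211
  v = (6 - (1)·0.211 - (3)·1.328) / (7) = 0.258
  w = (11 - (1)·0.211 - (3)·0.258) / (5) = 2.003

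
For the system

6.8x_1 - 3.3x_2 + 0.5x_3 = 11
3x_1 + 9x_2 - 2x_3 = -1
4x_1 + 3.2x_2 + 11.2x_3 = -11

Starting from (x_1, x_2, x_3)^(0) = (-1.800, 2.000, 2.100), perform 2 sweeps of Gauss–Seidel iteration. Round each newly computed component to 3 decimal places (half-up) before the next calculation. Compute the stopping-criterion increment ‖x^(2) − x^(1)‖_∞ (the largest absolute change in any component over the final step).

0.911

Iteration 1:
  x_1 = (11 - (-3.3)·2.000 - (0.5)·2.100) / (6.8) = 2.434
  x_2 = (-1 - (3)·2.434 - (-2)·2.100) / (9) = -0.456
  x_3 = (-11 - (4)·2.434 - (3.2)·-0.456) / (11.2) = -1.721
Iteration 2:
  x_1 = (11 - (-3.3)·-0.456 - (0.5)·-1.721) / (6.8) = 1.523
  x_2 = (-1 - (3)·1.523 - (-2)·-1.721) / (9) = -1.001
  x_3 = (-11 - (4)·1.523 - (3.2)·-1.001) / (11.2) = -1.240
Change: (-0.911, -0.545, 0.481) → max |·| = 0.911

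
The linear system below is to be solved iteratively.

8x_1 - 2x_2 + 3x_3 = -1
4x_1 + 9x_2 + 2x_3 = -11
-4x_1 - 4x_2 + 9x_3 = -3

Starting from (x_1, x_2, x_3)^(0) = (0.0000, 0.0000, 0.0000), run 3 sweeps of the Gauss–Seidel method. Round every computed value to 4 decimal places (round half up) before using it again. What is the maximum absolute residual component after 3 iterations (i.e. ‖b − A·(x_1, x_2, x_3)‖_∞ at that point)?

0.0263

Iteration 1:
  x_1 = (-1 - (-2)·0.0000 - (3)·0.0000) / (8) = -0.1250
  x_2 = (-11 - (4)·-0.1250 - (2)·0.0000) / (9) = -1.1667
  x_3 = (-3 - (-4)·-0.1250 - (-4)·-1.1667) / (9) = -0.9074
Iteration 2:
  x_1 = (-1 - (-2)·-1.1667 - (3)·-0.9074) / (8) = -0.0764
  x_2 = (-11 - (4)·-0.0764 - (2)·-0.9074) / (9) = -0.9866
  x_3 = (-3 - (-4)·-0.0764 - (-4)·-0.9866) / (9) = -0.8058
Iteration 3:
  x_1 = (-1 - (-2)·-0.9866 - (3)·-0.8058) / (8) = -0.0695
  x_2 = (-11 - (4)·-0.0695 - (2)·-0.8058) / (9) = -1.0123
  x_3 = (-3 - (-4)·-0.0695 - (-4)·-1.0123) / (9) = -0.8141
Residual b − A·x = (-0.0263, 0.0169, -0.0003); ∞-norm = 0.0263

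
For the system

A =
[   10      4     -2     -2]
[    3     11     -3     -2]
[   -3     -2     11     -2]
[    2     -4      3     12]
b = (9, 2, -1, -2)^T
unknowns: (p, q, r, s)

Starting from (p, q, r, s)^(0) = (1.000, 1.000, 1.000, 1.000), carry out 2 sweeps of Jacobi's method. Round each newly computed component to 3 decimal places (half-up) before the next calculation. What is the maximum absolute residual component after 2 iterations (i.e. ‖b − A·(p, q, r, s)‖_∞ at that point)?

Iteration 1:
  p = (9 - (4)·1.000 - (-2)·1.000 - (-2)·1.000) / (10) = 0.900
  q = (2 - (3)·1.000 - (-3)·1.000 - (-2)·1.000) / (11) = 0.364
  r = (-1 - (-3)·1.000 - (-2)·1.000 - (-2)·1.000) / (11) = 0.545
  s = (-2 - (2)·1.000 - (-4)·1.000 - (3)·1.000) / (12) = -0.250
Iteration 2:
  p = (9 - (4)·0.364 - (-2)·0.545 - (-2)·-0.250) / (10) = 0.813
  q = (2 - (3)·0.900 - (-3)·0.545 - (-2)·-0.250) / (11) = 0.040
  r = (-1 - (-3)·0.900 - (-2)·0.364 - (-2)·-0.250) / (11) = 0.175
  s = (-2 - (2)·0.900 - (-4)·0.364 - (3)·0.545) / (12) = -0.332
Residual b − A·x = (0.396, -1.018, -1.070, -0.007); ∞-norm = 1.070

1.070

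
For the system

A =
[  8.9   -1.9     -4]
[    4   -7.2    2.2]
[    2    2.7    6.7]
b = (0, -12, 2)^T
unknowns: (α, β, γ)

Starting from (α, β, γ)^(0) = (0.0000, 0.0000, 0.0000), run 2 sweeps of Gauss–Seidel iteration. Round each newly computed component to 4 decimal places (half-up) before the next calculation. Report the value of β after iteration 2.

1.6572

Iteration 1:
  α = (0 - (-1.9)·0.0000 - (-4)·0.0000) / (8.9) = 0.0000
  β = (-12 - (4)·0.0000 - (2.2)·0.0000) / (-7.2) = 1.6667
  γ = (2 - (2)·0.0000 - (2.7)·1.6667) / (6.7) = -0.3731
Iteration 2:
  α = (0 - (-1.9)·1.6667 - (-4)·-0.3731) / (8.9) = 0.1881
  β = (-12 - (4)·0.1881 - (2.2)·-0.3731) / (-7.2) = 1.6572
  γ = (2 - (2)·0.1881 - (2.7)·1.6572) / (6.7) = -0.4255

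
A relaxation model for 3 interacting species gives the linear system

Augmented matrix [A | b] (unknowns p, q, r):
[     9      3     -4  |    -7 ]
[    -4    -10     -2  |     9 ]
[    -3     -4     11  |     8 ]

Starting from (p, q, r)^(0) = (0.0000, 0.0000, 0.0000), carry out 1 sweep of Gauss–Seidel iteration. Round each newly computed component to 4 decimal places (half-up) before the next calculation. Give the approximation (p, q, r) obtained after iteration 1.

(-0.7778, -0.5889, 0.3010)

Iteration 1:
  p = (-7 - (3)·0.0000 - (-4)·0.0000) / (9) = -0.7778
  q = (9 - (-4)·-0.7778 - (-2)·0.0000) / (-10) = -0.5889
  r = (8 - (-3)·-0.7778 - (-4)·-0.5889) / (11) = 0.3010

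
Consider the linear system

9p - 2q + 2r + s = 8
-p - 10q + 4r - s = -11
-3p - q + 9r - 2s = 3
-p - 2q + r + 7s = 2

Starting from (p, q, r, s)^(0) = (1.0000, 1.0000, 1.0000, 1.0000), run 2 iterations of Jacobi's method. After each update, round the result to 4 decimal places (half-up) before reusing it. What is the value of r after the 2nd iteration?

Iteration 1:
  p = (8 - (-2)·1.0000 - (2)·1.0000 - (1)·1.0000) / (9) = 0.7778
  q = (-11 - (-1)·1.0000 - (4)·1.0000 - (-1)·1.0000) / (-10) = 1.3000
  r = (3 - (-3)·1.0000 - (-1)·1.0000 - (-2)·1.0000) / (9) = 1.0000
  s = (2 - (-1)·1.0000 - (-2)·1.0000 - (1)·1.0000) / (7) = 0.5714
Iteration 2:
  p = (8 - (-2)·1.3000 - (2)·1.0000 - (1)·0.5714) / (9) = 0.8921
  q = (-11 - (-1)·0.7778 - (4)·1.0000 - (-1)·0.5714) / (-10) = 1.3651
  r = (3 - (-3)·0.7778 - (-1)·1.3000 - (-2)·0.5714) / (9) = 0.8640
  s = (2 - (-1)·0.7778 - (-2)·1.3000 - (1)·1.0000) / (7) = 0.6254

0.8640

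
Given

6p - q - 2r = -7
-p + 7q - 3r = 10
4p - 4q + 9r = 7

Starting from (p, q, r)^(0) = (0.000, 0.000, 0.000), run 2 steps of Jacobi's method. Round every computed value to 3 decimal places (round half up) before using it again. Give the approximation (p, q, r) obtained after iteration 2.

(-0.669, 1.595, 1.932)

Iteration 1:
  p = (-7 - (-1)·0.000 - (-2)·0.000) / (6) = -1.167
  q = (10 - (-1)·0.000 - (-3)·0.000) / (7) = 1.429
  r = (7 - (4)·0.000 - (-4)·0.000) / (9) = 0.778
Iteration 2:
  p = (-7 - (-1)·1.429 - (-2)·0.778) / (6) = -0.669
  q = (10 - (-1)·-1.167 - (-3)·0.778) / (7) = 1.595
  r = (7 - (4)·-1.167 - (-4)·1.429) / (9) = 1.932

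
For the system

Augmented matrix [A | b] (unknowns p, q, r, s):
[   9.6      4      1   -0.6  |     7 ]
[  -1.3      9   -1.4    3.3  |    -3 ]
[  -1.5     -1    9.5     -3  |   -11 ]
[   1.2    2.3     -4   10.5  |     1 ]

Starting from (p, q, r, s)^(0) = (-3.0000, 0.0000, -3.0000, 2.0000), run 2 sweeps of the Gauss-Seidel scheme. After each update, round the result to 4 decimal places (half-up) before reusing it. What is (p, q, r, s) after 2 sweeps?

(1.3532, -0.2412, -0.9457, -0.3668)

Iteration 1:
  p = (7 - (4)·0.0000 - (1)·-3.0000 - (-0.6)·2.0000) / (9.6) = 1.1667
  q = (-3 - (-1.3)·1.1667 - (-1.4)·-3.0000 - (3.3)·2.0000) / (9) = -1.3648
  r = (-11 - (-1.5)·1.1667 - (-1)·-1.3648 - (-3)·2.0000) / (9.5) = -0.4858
  s = (1 - (1.2)·1.1667 - (2.3)·-1.3648 - (-4)·-0.4858) / (10.5) = 0.0758
Iteration 2:
  p = (7 - (4)·-1.3648 - (1)·-0.4858 - (-0.6)·0.0758) / (9.6) = 1.3532
  q = (-3 - (-1.3)·1.3532 - (-1.4)·-0.4858 - (3.3)·0.0758) / (9) = -0.2412
  r = (-11 - (-1.5)·1.3532 - (-1)·-0.2412 - (-3)·0.0758) / (9.5) = -0.9457
  s = (1 - (1.2)·1.3532 - (2.3)·-0.2412 - (-4)·-0.9457) / (10.5) = -0.3668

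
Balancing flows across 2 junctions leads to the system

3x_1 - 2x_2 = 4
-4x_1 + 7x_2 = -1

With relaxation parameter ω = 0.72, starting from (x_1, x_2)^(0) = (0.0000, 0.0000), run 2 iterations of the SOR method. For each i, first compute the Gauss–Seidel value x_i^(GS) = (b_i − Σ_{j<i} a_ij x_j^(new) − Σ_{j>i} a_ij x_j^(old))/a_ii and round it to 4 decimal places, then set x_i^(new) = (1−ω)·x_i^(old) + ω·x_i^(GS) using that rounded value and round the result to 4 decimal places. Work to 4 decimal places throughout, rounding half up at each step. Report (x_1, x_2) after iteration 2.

(1.3690, 0.5422)

Iteration 1:
  x_1: GS value = (4 - (-2)·0.0000) / (3) = 1.3333;  x_1 ← (1−ω)·0.0000 + ω·1.3333 = 0.9600
  x_2: GS value = (-1 - (-4)·0.9600) / (7) = 0.4057;  x_2 ← (1−ω)·0.0000 + ω·0.4057 = 0.2921
Iteration 2:
  x_1: GS value = (4 - (-2)·0.2921) / (3) = 1.5281;  x_1 ← (1−ω)·0.9600 + ω·1.5281 = 1.3690
  x_2: GS value = (-1 - (-4)·1.3690) / (7) = 0.6394;  x_2 ← (1−ω)·0.2921 + ω·0.6394 = 0.5422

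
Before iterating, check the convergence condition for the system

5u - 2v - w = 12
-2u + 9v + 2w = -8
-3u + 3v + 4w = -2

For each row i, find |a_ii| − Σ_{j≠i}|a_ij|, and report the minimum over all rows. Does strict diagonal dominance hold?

row 1: |5| − (2+1) = 2
row 2: |9| − (2+2) = 5
row 3: |4| − (3+3) = -2
minimum over rows = -2 → not strictly diagonally dominant

-2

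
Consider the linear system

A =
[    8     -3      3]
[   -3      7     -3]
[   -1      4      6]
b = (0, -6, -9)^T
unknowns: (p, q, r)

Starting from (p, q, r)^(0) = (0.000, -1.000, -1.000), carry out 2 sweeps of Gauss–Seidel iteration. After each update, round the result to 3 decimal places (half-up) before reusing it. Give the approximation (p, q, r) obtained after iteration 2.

Iteration 1:
  p = (0 - (-3)·-1.000 - (3)·-1.000) / (8) = 0.000
  q = (-6 - (-3)·0.000 - (-3)·-1.000) / (7) = -1.286
  r = (-9 - (-1)·0.000 - (4)·-1.286) / (6) = -0.643
Iteration 2:
  p = (0 - (-3)·-1.286 - (3)·-0.643) / (8) = -0.241
  q = (-6 - (-3)·-0.241 - (-3)·-0.643) / (7) = -1.236
  r = (-9 - (-1)·-0.241 - (4)·-1.236) / (6) = -0.716

(-0.241, -1.236, -0.716)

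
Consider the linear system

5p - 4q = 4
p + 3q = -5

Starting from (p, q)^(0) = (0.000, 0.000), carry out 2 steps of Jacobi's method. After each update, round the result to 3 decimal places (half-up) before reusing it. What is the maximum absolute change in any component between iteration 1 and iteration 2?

1.334

Iteration 1:
  p = (4 - (-4)·0.000) / (5) = 0.800
  q = (-5 - (1)·0.000) / (3) = -1.667
Iteration 2:
  p = (4 - (-4)·-1.667) / (5) = -0.534
  q = (-5 - (1)·0.800) / (3) = -1.933
Change: (-1.334, -0.266) → max |·| = 1.334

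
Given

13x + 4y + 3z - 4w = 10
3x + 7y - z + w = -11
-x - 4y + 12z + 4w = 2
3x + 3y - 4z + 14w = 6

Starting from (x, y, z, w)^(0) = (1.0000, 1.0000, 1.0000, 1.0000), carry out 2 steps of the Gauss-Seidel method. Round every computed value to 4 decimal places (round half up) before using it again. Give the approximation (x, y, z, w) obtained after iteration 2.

(1.6421, -2.4488, -0.6771, 0.4080)

Iteration 1:
  x = (10 - (4)·1.0000 - (3)·1.0000 - (-4)·1.0000) / (13) = 0.5385
  y = (-11 - (3)·0.5385 - (-1)·1.0000 - (1)·1.0000) / (7) = -1.8022
  z = (2 - (-1)·0.5385 - (-4)·-1.8022 - (4)·1.0000) / (12) = -0.7225
  w = (6 - (3)·0.5385 - (3)·-1.8022 - (-4)·-0.7225) / (14) = 0.4929
Iteration 2:
  x = (10 - (4)·-1.8022 - (3)·-0.7225 - (-4)·0.4929) / (13) = 1.6421
  y = (-11 - (3)·1.6421 - (-1)·-0.7225 - (1)·0.4929) / (7) = -2.4488
  z = (2 - (-1)·1.6421 - (-4)·-2.4488 - (4)·0.4929) / (12) = -0.6771
  w = (6 - (3)·1.6421 - (3)·-2.4488 - (-4)·-0.6771) / (14) = 0.4080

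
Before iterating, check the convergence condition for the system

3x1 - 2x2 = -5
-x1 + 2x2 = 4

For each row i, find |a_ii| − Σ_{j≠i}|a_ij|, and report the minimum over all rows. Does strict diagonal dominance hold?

1

row 1: |3| − (2) = 1
row 2: |2| − (1) = 1
minimum over rows = 1 → strictly diagonally dominant (convergence guaranteed)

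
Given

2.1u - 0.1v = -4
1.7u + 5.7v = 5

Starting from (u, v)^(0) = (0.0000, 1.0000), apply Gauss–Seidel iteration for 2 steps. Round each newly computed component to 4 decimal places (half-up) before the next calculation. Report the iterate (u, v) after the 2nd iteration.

(-1.8366, 1.4250)

Iteration 1:
  u = (-4 - (-0.1)·1.0000) / (2.1) = -1.8571
  v = (5 - (1.7)·-1.8571) / (5.7) = 1.4311
Iteration 2:
  u = (-4 - (-0.1)·1.4311) / (2.1) = -1.8366
  v = (5 - (1.7)·-1.8366) / (5.7) = 1.4250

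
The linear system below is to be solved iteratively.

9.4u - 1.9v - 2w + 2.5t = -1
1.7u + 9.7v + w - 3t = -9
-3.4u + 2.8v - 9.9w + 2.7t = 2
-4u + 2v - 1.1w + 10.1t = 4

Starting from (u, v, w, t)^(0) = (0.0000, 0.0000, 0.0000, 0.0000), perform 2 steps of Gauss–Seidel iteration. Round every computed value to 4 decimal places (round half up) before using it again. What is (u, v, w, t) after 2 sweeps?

Iteration 1:
  u = (-1 - (-1.9)·0.0000 - (-2)·0.0000 - (2.5)·0.0000) / (9.4) = -0.1064
  v = (-9 - (1.7)·-0.1064 - (1)·0.0000 - (-3)·0.0000) / (9.7) = -0.9092
  w = (2 - (-3.4)·-0.1064 - (2.8)·-0.9092 - (2.7)·0.0000) / (-9.9) = -0.4226
  t = (4 - (-4)·-0.1064 - (2)·-0.9092 - (-1.1)·-0.4226) / (10.1) = 0.4879
Iteration 2:
  u = (-1 - (-1.9)·-0.9092 - (-2)·-0.4226 - (2.5)·0.4879) / (9.4) = -0.5098
  v = (-9 - (1.7)·-0.5098 - (1)·-0.4226 - (-3)·0.4879) / (9.7) = -0.6440
  w = (2 - (-3.4)·-0.5098 - (2.8)·-0.6440 - (2.7)·0.4879) / (-9.9) = -0.0760
  t = (4 - (-4)·-0.5098 - (2)·-0.6440 - (-1.1)·-0.0760) / (10.1) = 0.3134

(-0.5098, -0.6440, -0.0760, 0.3134)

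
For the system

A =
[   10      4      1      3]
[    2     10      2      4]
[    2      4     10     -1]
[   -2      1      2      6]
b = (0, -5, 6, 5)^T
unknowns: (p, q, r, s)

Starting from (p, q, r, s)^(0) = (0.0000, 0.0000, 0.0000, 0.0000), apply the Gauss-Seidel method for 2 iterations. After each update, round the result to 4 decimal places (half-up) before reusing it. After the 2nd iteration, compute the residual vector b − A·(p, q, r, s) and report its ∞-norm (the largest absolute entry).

1.4926

Iteration 1:
  p = (0 - (4)·0.0000 - (1)·0.0000 - (3)·0.0000) / (10) = 0.0000
  q = (-5 - (2)·0.0000 - (2)·0.0000 - (4)·0.0000) / (10) = -0.5000
  r = (6 - (2)·0.0000 - (4)·-0.5000 - (-1)·0.0000) / (10) = 0.8000
  s = (5 - (-2)·0.0000 - (1)·-0.5000 - (2)·0.8000) / (6) = 0.6500
Iteration 2:
  p = (0 - (4)·-0.5000 - (1)·0.8000 - (3)·0.6500) / (10) = -0.0750
  q = (-5 - (2)·-0.0750 - (2)·0.8000 - (4)·0.6500) / (10) = -0.9050
  r = (6 - (2)·-0.0750 - (4)·-0.9050 - (-1)·0.6500) / (10) = 1.0420
  s = (5 - (-2)·-0.0750 - (1)·-0.9050 - (2)·1.0420) / (6) = 0.6118
Residual b − A·x = (1.4926, -0.3312, -0.0382, 0.0002); ∞-norm = 1.4926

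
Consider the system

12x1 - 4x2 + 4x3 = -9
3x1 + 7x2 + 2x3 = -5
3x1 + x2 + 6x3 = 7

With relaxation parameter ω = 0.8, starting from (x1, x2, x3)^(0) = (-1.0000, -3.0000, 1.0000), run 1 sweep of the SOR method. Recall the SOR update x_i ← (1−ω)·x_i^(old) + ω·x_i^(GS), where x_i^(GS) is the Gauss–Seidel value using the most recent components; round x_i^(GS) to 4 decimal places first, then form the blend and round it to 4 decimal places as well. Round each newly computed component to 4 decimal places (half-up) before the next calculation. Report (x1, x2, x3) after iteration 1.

Iteration 1:
  x1: GS value = (-9 - (-4)·-3.0000 - (4)·1.0000) / (12) = -2.0833;  x1 ← (1−ω)·-1.0000 + ω·-2.0833 = -1.8666
  x2: GS value = (-5 - (3)·-1.8666 - (2)·1.0000) / (7) = -0.2000;  x2 ← (1−ω)·-3.0000 + ω·-0.2000 = -0.7600
  x3: GS value = (7 - (3)·-1.8666 - (1)·-0.7600) / (6) = 2.2266;  x3 ← (1−ω)·1.0000 + ω·2.2266 = 1.9813

(-1.8666, -0.7600, 1.9813)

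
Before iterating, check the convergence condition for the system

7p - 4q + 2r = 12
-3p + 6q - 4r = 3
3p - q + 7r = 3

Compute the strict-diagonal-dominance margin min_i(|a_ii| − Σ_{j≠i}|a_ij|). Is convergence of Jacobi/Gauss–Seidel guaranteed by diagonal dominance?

-1

row 1: |7| − (4+2) = 1
row 2: |6| − (3+4) = -1
row 3: |7| − (3+1) = 3
minimum over rows = -1 → not strictly diagonally dominant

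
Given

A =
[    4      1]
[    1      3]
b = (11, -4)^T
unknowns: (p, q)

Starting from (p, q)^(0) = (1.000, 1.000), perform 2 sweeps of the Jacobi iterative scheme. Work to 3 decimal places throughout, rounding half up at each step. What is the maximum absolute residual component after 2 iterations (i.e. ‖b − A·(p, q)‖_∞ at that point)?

Iteration 1:
  p = (11 - (1)·1.000) / (4) = 2.500
  q = (-4 - (1)·1.000) / (3) = -1.667
Iteration 2:
  p = (11 - (1)·-1.667) / (4) = 3.167
  q = (-4 - (1)·2.500) / (3) = -2.167
Residual b − A·x = (0.499, -0.666); ∞-norm = 0.666

0.666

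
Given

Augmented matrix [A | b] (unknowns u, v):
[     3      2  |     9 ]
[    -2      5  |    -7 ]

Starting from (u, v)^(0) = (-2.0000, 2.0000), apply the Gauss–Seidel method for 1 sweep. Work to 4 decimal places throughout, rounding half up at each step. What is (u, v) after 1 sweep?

Iteration 1:
  u = (9 - (2)·2.0000) / (3) = 1.6667
  v = (-7 - (-2)·1.6667) / (5) = -0.7333

(1.6667, -0.7333)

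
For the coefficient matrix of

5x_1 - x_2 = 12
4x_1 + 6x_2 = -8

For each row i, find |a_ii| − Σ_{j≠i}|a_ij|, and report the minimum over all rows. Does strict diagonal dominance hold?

row 1: |5| − (1) = 4
row 2: |6| − (4) = 2
minimum over rows = 2 → strictly diagonally dominant (convergence guaranteed)

2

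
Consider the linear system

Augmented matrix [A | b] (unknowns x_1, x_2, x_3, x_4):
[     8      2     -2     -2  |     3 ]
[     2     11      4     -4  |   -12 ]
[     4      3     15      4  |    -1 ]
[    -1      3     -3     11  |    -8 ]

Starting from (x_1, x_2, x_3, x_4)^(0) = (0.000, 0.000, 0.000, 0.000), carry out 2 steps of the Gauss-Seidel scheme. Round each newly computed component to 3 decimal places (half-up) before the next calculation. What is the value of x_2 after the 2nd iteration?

-1.353

Iteration 1:
  x_1 = (3 - (2)·0.000 - (-2)·0.000 - (-2)·0.000) / (8) = 0.375
  x_2 = (-12 - (2)·0.375 - (4)·0.000 - (-4)·0.000) / (11) = -1.159
  x_3 = (-1 - (4)·0.375 - (3)·-1.159 - (4)·0.000) / (15) = 0.065
  x_4 = (-8 - (-1)·0.375 - (3)·-1.159 - (-3)·0.065) / (11) = -0.359
Iteration 2:
  x_1 = (3 - (2)·-1.159 - (-2)·0.065 - (-2)·-0.359) / (8) = 0.591
  x_2 = (-12 - (2)·0.591 - (4)·0.065 - (-4)·-0.359) / (11) = -1.353
  x_3 = (-1 - (4)·0.591 - (3)·-1.353 - (4)·-0.359) / (15) = 0.142
  x_4 = (-8 - (-1)·0.591 - (3)·-1.353 - (-3)·0.142) / (11) = -0.266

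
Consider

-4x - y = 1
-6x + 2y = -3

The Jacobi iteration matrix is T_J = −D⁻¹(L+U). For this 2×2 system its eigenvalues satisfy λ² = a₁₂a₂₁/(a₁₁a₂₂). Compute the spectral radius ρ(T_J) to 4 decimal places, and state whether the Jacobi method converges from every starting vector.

a₁₂a₂₁/(a₁₁a₂₂) = (-1)·(-6) / ((-4)·(2)) = -0.750000
ρ = √|-0.750000| = √0.750000 = 0.8660
ρ < 1, so Jacobi converges

0.8660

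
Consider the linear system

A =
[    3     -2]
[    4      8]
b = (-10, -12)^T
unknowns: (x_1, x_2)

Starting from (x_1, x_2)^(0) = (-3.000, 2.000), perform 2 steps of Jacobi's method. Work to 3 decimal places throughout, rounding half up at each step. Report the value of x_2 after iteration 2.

-0.500

Iteration 1:
  x_1 = (-10 - (-2)·2.000) / (3) = -2.000
  x_2 = (-12 - (4)·-3.000) / (8) = 0.000
Iteration 2:
  x_1 = (-10 - (-2)·0.000) / (3) = -3.333
  x_2 = (-12 - (4)·-2.000) / (8) = -0.500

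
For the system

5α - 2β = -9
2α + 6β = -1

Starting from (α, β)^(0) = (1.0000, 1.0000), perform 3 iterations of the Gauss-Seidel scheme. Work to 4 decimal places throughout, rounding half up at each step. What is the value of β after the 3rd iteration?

Iteration 1:
  α = (-9 - (-2)·1.0000) / (5) = -1.4000
  β = (-1 - (2)·-1.4000) / (6) = 0.3000
Iteration 2:
  α = (-9 - (-2)·0.3000) / (5) = -1.6800
  β = (-1 - (2)·-1.6800) / (6) = 0.3933
Iteration 3:
  α = (-9 - (-2)·0.3933) / (5) = -1.6427
  β = (-1 - (2)·-1.6427) / (6) = 0.3809

0.3809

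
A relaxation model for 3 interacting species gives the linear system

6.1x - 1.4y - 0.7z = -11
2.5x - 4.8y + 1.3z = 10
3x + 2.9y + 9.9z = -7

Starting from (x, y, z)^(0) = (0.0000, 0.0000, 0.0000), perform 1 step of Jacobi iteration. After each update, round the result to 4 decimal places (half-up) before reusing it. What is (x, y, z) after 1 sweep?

Iteration 1:
  x = (-11 - (-1.4)·0.0000 - (-0.7)·0.0000) / (6.1) = -1.8033
  y = (10 - (2.5)·0.0000 - (1.3)·0.0000) / (-4.8) = -2.0833
  z = (-7 - (3)·0.0000 - (2.9)·0.0000) / (9.9) = -0.7071

(-1.8033, -2.0833, -0.7071)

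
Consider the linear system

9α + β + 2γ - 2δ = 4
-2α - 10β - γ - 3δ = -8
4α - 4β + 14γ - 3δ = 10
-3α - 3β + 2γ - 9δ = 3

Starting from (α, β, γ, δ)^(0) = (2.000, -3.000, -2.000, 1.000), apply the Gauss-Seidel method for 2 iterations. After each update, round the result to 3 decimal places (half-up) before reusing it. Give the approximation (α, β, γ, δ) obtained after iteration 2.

Iteration 1:
  α = (4 - (1)·-3.000 - (2)·-2.000 - (-2)·1.000) / (9) = 1.444
  β = (-8 - (-2)·1.444 - (-1)·-2.000 - (-3)·1.000) / (-10) = 0.411
  γ = (10 - (4)·1.444 - (-4)·0.411 - (-3)·1.000) / (14) = 0.633
  δ = (3 - (-3)·1.444 - (-3)·0.411 - (2)·0.633) / (-9) = -0.811
Iteration 2:
  α = (4 - (1)·0.411 - (2)·0.633 - (-2)·-0.811) / (9) = 0.078
  β = (-8 - (-2)·0.078 - (-1)·0.633 - (-3)·-0.811) / (-10) = 0.964
  γ = (10 - (4)·0.078 - (-4)·0.964 - (-3)·-0.811) / (14) = 0.794
  δ = (3 - (-3)·0.078 - (-3)·0.964 - (2)·0.794) / (-9) = -0.504

(0.078, 0.964, 0.794, -0.504)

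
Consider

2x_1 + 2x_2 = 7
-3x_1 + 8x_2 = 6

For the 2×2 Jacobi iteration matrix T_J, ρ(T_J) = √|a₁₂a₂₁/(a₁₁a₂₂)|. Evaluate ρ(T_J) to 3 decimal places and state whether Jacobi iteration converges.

0.612

a₁₂a₂₁/(a₁₁a₂₂) = (2)·(-3) / ((2)·(8)) = -0.375000
ρ = √|-0.375000| = √0.375000 = 0.612
ρ < 1, so Jacobi converges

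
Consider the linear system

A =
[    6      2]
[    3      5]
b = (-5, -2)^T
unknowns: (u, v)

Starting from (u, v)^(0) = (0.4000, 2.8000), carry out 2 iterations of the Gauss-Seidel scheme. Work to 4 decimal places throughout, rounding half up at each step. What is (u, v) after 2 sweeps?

Iteration 1:
  u = (-5 - (2)·2.8000) / (6) = -1.7667
  v = (-2 - (3)·-1.7667) / (5) = 0.6600
Iteration 2:
  u = (-5 - (2)·0.6600) / (6) = -1.0533
  v = (-2 - (3)·-1.0533) / (5) = 0.2320

(-1.0533, 0.2320)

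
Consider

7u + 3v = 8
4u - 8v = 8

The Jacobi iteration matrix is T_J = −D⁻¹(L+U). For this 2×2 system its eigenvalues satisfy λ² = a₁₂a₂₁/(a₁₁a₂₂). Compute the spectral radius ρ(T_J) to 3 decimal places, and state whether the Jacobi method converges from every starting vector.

a₁₂a₂₁/(a₁₁a₂₂) = (3)·(4) / ((7)·(-8)) = -0.214286
ρ = √|-0.214286| = √0.214286 = 0.463
ρ < 1, so Jacobi converges

0.463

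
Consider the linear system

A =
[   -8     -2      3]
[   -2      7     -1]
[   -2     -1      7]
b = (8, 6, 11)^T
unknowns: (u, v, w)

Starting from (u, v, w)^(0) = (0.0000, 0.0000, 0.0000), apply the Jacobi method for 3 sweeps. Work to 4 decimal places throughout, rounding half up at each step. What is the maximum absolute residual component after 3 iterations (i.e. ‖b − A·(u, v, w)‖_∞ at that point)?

Iteration 1:
  u = (8 - (-2)·0.0000 - (3)·0.0000) / (-8) = -1.0000
  v = (6 - (-2)·0.0000 - (-1)·0.0000) / (7) = 0.8571
  w = (11 - (-2)·0.0000 - (-1)·0.0000) / (7) = 1.5714
Iteration 2:
  u = (8 - (-2)·0.8571 - (3)·1.5714) / (-8) = -0.6250
  v = (6 - (-2)·-1.0000 - (-1)·1.5714) / (7) = 0.7959
  w = (11 - (-2)·-1.0000 - (-1)·0.8571) / (7) = 1.4082
Iteration 3:
  u = (8 - (-2)·0.7959 - (3)·1.4082) / (-8) = -0.6709
  v = (6 - (-2)·-0.6250 - (-1)·1.4082) / (7) = 0.8797
  w = (11 - (-2)·-0.6250 - (-1)·0.7959) / (7) = 1.5066
Residual b − A·x = (-0.1276, 0.0069, -0.0083); ∞-norm = 0.1276

0.1276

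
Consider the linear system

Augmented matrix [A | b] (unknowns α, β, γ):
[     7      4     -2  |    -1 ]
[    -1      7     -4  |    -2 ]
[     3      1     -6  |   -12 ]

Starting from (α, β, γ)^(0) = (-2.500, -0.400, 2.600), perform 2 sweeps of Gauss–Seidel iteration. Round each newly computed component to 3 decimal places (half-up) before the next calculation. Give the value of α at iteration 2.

-0.143

Iteration 1:
  α = (-1 - (4)·-0.400 - (-2)·2.600) / (7) = 0.829
  β = (-2 - (-1)·0.829 - (-4)·2.600) / (7) = 1.318
  γ = (-12 - (3)·0.829 - (1)·1.318) / (-6) = 2.634
Iteration 2:
  α = (-1 - (4)·1.318 - (-2)·2.634) / (7) = -0.143
  β = (-2 - (-1)·-0.143 - (-4)·2.634) / (7) = 1.199
  γ = (-12 - (3)·-0.143 - (1)·1.199) / (-6) = 2.128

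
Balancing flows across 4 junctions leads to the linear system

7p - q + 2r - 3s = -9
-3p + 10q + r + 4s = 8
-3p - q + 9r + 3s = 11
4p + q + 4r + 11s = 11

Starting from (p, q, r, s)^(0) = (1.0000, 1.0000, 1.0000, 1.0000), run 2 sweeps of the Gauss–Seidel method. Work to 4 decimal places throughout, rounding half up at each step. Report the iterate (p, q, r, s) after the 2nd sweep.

Iteration 1:
  p = (-9 - (-1)·1.0000 - (2)·1.0000 - (-3)·1.0000) / (7) = -1.0000
  q = (8 - (-3)·-1.0000 - (1)·1.0000 - (4)·1.0000) / (10) = 0.0000
  r = (11 - (-3)·-1.0000 - (-1)·0.0000 - (3)·1.0000) / (9) = 0.5556
  s = (11 - (4)·-1.0000 - (1)·0.0000 - (4)·0.5556) / (11) = 1.1616
Iteration 2:
  p = (-9 - (-1)·0.0000 - (2)·0.5556 - (-3)·1.1616) / (7) = -0.9466
  q = (8 - (-3)·-0.9466 - (1)·0.5556 - (4)·1.1616) / (10) = -0.0042
  r = (11 - (-3)·-0.9466 - (-1)·-0.0042 - (3)·1.1616) / (9) = 0.5190
  s = (11 - (4)·-0.9466 - (1)·-0.0042 - (4)·0.5190) / (11) = 1.1559

(-0.9466, -0.0042, 0.5190, 1.1559)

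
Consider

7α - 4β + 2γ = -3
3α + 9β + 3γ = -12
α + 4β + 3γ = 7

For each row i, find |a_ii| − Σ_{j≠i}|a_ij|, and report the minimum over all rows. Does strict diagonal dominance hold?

row 1: |7| − (4+2) = 1
row 2: |9| − (3+3) = 3
row 3: |3| − (1+4) = -2
minimum over rows = -2 → not strictly diagonally dominant

-2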